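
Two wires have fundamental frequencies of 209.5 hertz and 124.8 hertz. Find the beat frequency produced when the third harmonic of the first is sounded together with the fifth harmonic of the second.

Third harmonic of the first: 3·209.5 = 628.5 Hz.
Fifth harmonic of the second: 5·124.8 = 624.0 Hz.
f_beat = |628.5 − 624.0| = 4.5 Hz.

4.5 Hz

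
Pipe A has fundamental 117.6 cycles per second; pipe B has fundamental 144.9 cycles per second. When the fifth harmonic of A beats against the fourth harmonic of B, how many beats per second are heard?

Fifth harmonic of the first: 5·117.6 = 588.0 Hz.
Fourth harmonic of the second: 4·144.9 = 579.6 Hz.
f_beat = |588.0 − 579.6| = 8.4 Hz.

8.4 Hz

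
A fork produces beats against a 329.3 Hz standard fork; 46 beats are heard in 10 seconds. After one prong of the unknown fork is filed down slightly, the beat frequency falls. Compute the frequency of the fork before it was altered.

Beat frequency = 46/10 = 4.6 Hz.
|f − 329.3| = 4.6, so the fork was at either 324.7 Hz or 333.9 Hz.
Filing a prong removes mass and raises the fork's frequency; the adjustment raises the fork's frequency.
The beat rate fell, so the adjustment moved the fork toward 329.3 Hz — it must have started below the reference.

324.7 Hz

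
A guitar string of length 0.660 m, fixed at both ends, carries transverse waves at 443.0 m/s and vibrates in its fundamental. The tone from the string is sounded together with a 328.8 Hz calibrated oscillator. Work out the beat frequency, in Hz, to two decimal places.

6.81 Hz

For a string fixed at both ends, f_n = n·v/(2L) = 1·443.0/(2·0.660) = 335.6061 Hz.
f_beat = |335.6061 − 328.8| = 6.81 Hz.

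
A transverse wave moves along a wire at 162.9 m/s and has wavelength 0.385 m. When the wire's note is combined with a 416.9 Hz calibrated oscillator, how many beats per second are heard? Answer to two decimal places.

Source frequency f = v/λ = 162.9/0.385 = 423.1169 Hz.
f_beat = |423.1169 − 416.9| = 6.22 Hz.

6.22 Hz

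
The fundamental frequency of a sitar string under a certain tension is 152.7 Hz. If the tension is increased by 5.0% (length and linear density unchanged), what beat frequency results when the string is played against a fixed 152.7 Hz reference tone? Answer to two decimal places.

For a string, f ∝ √T, so the new frequency is 152.7·√1.050 = 156.4709 Hz.
f_beat = |156.4709 − 152.7| = 3.77 Hz.

3.77 Hz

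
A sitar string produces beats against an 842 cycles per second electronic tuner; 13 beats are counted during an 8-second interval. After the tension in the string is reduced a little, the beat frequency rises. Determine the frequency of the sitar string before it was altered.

Beat frequency = 13/8 = 1.625 Hz.
|f − 842| = 1.625, so the sitar string was at either 840.375 Hz or 843.625 Hz.
Lower tension means lower frequency; the adjustment lowers the sitar string's frequency.
The beat rate rose, so the adjustment moved the sitar string further from 842 Hz — it was already below the reference.

840.375 Hz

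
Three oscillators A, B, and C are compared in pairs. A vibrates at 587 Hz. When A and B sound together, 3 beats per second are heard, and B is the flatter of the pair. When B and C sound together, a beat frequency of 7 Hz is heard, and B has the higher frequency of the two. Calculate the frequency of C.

B is below A, so f_B = 587 − 3 = 584 Hz.
C is below B, so f_C = 584 − 7 = 577 Hz.

577 Hz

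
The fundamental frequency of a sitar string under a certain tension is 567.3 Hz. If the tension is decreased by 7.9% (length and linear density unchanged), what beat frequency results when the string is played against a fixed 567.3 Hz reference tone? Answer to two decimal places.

For a string, f ∝ √T, so the new frequency is 567.3·√0.921 = 544.4307 Hz.
f_beat = |544.4307 − 567.3| = 22.87 Hz.

22.87 Hz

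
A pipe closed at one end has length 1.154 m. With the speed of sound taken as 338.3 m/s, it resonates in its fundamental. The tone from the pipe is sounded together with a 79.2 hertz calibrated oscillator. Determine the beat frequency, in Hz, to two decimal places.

5.91 Hz

Closed pipe (odd harmonics): f_n = n·v/(4L) = 1·338.3/(4·1.154) = 73.2886 Hz.
f_beat = |73.2886 − 79.2| = 5.91 Hz.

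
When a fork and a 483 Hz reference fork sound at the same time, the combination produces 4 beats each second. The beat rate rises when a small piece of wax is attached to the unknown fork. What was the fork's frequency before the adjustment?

479 Hz

|f − 483| = 4, so the fork was at either 479 Hz or 487 Hz.
Loading a fork with wax lowers its frequency; the adjustment lowers the fork's frequency.
The beat rate rose, so the adjustment moved the fork further from 483 Hz — it was already below the reference.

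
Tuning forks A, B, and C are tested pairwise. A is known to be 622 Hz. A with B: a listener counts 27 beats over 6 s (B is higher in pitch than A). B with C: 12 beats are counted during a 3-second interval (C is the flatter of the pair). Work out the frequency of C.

622.5 Hz

A–B: Beat frequency = 27/6 = 4.5 Hz.
B is above A, so f_B = 622 + 4.5 = 626.5 Hz.
B–C: Beat frequency = 12/3 = 4 Hz.
C is below B, so f_C = 626.5 − 4 = 622.5 Hz.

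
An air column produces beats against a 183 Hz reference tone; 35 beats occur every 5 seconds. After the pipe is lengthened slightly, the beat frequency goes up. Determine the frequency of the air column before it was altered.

176 Hz

Beat frequency = 35/5 = 7 Hz.
|f − 183| = 7, so the air column was at either 176 Hz or 190 Hz.
A longer pipe has a lower fundamental; the adjustment lowers the air column's frequency.
The beat rate rose, so the adjustment moved the air column further from 183 Hz — it was already below the reference.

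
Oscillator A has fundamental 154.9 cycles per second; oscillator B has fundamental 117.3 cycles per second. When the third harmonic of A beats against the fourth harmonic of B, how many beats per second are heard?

4.5 Hz

Third harmonic of the first: 3·154.9 = 464.7 Hz.
Fourth harmonic of the second: 4·117.3 = 469.2 Hz.
f_beat = |464.7 − 469.2| = 4.5 Hz.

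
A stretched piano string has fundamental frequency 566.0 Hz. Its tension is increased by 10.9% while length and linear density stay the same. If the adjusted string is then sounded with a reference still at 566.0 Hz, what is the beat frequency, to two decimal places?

30.05 Hz

For a string, f ∝ √T, so the new frequency is 566.0·√1.109 = 596.0493 Hz.
f_beat = |596.0493 − 566.0| = 30.05 Hz.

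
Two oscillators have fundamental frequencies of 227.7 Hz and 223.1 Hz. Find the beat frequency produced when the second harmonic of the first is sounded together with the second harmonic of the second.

Second harmonic of the first: 2·227.7 = 455.4 Hz.
Second harmonic of the second: 2·223.1 = 446.2 Hz.
f_beat = |455.4 − 446.2| = 9.2 Hz.

9.2 Hz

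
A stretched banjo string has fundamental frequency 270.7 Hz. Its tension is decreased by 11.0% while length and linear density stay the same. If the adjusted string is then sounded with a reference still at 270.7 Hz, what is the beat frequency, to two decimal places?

15.32 Hz

For a string, f ∝ √T, so the new frequency is 270.7·√0.890 = 255.3779 Hz.
f_beat = |255.3779 − 270.7| = 15.32 Hz.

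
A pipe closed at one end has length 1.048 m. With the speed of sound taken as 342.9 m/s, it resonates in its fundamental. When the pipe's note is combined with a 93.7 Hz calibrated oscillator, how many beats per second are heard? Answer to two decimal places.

Closed pipe (odd harmonics): f_n = n·v/(4L) = 1·342.9/(4·1.048) = 81.7987 Hz.
f_beat = |81.7987 − 93.7| = 11.90 Hz.

11.90 Hz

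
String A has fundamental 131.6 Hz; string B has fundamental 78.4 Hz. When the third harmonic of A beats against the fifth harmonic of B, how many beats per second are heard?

2.8 Hz

Third harmonic of the first: 3·131.6 = 394.8 Hz.
Fifth harmonic of the second: 5·78.4 = 392.0 Hz.
f_beat = |394.8 − 392.0| = 2.8 Hz.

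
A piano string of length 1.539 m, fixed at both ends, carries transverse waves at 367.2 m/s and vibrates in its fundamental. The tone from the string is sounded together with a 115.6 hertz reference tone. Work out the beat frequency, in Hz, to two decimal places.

3.70 Hz

For a string fixed at both ends, f_n = n·v/(2L) = 1·367.2/(2·1.539) = 119.2982 Hz.
f_beat = |119.2982 − 115.6| = 3.70 Hz.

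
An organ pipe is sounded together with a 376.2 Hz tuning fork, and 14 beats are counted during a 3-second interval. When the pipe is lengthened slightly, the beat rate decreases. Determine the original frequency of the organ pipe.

380.8667 Hz

Beat frequency = 14/3 = 4.6667 Hz.
|f − 376.2| = 4.6667, so the organ pipe was at either 371.5333 Hz or 380.8667 Hz.
A longer pipe has a lower fundamental; the adjustment lowers the organ pipe's frequency.
The beat rate fell, so the adjustment moved the organ pipe toward 376.2 Hz — it must have started above the reference.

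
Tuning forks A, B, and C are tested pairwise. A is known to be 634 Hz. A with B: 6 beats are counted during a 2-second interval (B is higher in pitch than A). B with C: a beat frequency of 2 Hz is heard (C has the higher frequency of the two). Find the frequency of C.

639 Hz

A–B: Beat frequency = 6/2 = 3 Hz.
B is above A, so f_B = 634 + 3 = 637 Hz.
C is above B, so f_C = 637 + 2 = 639 Hz.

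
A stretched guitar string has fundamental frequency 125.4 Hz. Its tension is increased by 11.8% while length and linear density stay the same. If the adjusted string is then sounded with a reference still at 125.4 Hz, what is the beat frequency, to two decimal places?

7.19 Hz

For a string, f ∝ √T, so the new frequency is 125.4·√1.118 = 132.5923 Hz.
f_beat = |132.5923 − 125.4| = 7.19 Hz.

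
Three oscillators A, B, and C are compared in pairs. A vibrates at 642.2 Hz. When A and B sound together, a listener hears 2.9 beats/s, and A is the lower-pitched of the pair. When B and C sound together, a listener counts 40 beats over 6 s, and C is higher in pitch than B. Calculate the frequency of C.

651.7667 Hz

B is above A, so f_B = 642.2 + 2.9 = 645.1 Hz.
B–C: Beat frequency = 40/6 = 6.6667 Hz.
C is above B, so f_C = 645.1 + 6.6667 = 651.7667 Hz.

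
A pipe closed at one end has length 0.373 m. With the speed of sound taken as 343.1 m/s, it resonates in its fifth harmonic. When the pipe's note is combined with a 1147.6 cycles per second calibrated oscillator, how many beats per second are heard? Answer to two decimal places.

2.20 Hz

Closed pipe (odd harmonics): f_n = n·v/(4L) = 5·343.1/(4·0.373) = 1149.7989 Hz.
f_beat = |1149.7989 − 1147.6| = 2.20 Hz.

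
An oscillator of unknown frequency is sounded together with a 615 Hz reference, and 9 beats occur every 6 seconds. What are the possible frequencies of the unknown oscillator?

Beat frequency = 9/6 = 1.5 Hz.
|f − 615| = 1.5, so f = 615 ± 1.5.

613.5 Hz or 616.5 Hz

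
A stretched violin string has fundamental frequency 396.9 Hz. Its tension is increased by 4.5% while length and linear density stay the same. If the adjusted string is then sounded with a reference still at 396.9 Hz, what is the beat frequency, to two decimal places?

For a string, f ∝ √T, so the new frequency is 396.9·√1.045 = 405.7320 Hz.
f_beat = |405.7320 − 396.9| = 8.83 Hz.

8.83 Hz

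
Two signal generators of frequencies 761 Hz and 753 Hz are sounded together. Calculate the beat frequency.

f_beat = |f₁ − f₂|.
|761 − 753| = 8 Hz.

8 Hz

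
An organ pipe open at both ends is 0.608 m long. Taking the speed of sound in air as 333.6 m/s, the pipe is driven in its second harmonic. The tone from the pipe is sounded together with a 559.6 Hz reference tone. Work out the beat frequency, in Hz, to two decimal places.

Open pipe: f_n = n·v/(2L) = 2·333.6/(2·0.608) = 548.6842 Hz.
f_beat = |548.6842 − 559.6| = 10.92 Hz.

10.92 Hz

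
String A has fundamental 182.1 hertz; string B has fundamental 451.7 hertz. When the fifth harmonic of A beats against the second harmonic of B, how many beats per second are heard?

Fifth harmonic of the first: 5·182.1 = 910.5 Hz.
Second harmonic of the second: 2·451.7 = 903.4 Hz.
f_beat = |910.5 − 903.4| = 7.1 Hz.

7.1 Hz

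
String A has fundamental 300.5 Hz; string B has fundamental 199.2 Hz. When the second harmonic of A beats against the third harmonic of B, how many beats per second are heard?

3.4 Hz

Second harmonic of the first: 2·300.5 = 601.0 Hz.
Third harmonic of the second: 3·199.2 = 597.6 Hz.
f_beat = |601.0 − 597.6| = 3.4 Hz.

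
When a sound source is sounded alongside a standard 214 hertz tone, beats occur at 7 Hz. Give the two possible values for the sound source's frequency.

207 Hz or 221 Hz

|f − 214| = 7, so f = 214 ± 7.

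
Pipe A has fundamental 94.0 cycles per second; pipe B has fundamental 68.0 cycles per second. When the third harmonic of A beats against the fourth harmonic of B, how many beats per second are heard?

Third harmonic of the first: 3·94.0 = 282.0 Hz.
Fourth harmonic of the second: 4·68.0 = 272.0 Hz.
f_beat = |282.0 − 272.0| = 10.0 Hz.

10.0 Hz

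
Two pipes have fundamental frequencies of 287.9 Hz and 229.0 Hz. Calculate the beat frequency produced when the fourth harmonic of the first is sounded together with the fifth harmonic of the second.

Fourth harmonic of the first: 4·287.9 = 1151.6 Hz.
Fifth harmonic of the second: 5·229.0 = 1145.0 Hz.
f_beat = |1151.6 − 1145.0| = 6.6 Hz.

6.6 Hz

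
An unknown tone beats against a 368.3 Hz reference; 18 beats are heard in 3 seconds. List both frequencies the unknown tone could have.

362.3 Hz or 374.3 Hz

Beat frequency = 18/3 = 6 Hz.
|f − 368.3| = 6, so f = 368.3 ± 6.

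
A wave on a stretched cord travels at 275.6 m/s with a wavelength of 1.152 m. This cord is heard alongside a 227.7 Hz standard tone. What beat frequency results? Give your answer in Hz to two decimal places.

Source frequency f = v/λ = 275.6/1.152 = 239.2361 Hz.
f_beat = |239.2361 − 227.7| = 11.54 Hz.

11.54 Hz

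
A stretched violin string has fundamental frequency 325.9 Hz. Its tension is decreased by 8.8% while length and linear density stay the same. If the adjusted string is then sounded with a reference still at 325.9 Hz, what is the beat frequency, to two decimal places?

14.67 Hz

For a string, f ∝ √T, so the new frequency is 325.9·√0.912 = 311.2302 Hz.
f_beat = |311.2302 − 325.9| = 14.67 Hz.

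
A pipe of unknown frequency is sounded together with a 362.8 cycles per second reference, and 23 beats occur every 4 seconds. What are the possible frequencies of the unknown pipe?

Beat frequency = 23/4 = 5.75 Hz.
|f − 362.8| = 5.75, so f = 362.8 ± 5.75.

357.05 Hz or 368.55 Hz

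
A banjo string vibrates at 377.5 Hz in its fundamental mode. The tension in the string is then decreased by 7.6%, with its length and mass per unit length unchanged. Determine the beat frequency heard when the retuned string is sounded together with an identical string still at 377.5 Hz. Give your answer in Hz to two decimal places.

14.63 Hz

For a string, f ∝ √T, so the new frequency is 377.5·√0.924 = 362.8716 Hz.
f_beat = |362.8716 − 377.5| = 14.63 Hz.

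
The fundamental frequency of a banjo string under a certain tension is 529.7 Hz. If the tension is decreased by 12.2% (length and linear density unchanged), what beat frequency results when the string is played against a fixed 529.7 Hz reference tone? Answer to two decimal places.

For a string, f ∝ √T, so the new frequency is 529.7·√0.878 = 496.3377 Hz.
f_beat = |496.3377 − 529.7| = 33.36 Hz.

33.36 Hz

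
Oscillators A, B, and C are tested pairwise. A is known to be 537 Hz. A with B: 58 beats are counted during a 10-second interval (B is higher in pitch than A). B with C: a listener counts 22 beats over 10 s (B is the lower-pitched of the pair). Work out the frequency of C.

545 Hz

A–B: Beat frequency = 58/10 = 5.8 Hz.
B is above A, so f_B = 537 + 5.8 = 542.8 Hz.
B–C: Beat frequency = 22/10 = 2.2 Hz.
C is above B, so f_C = 542.8 + 2.2 = 545 Hz.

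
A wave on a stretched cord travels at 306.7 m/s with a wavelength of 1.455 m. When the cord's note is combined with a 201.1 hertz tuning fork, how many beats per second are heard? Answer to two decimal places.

9.69 Hz

Source frequency f = v/λ = 306.7/1.455 = 210.7904 Hz.
f_beat = |210.7904 − 201.1| = 9.69 Hz.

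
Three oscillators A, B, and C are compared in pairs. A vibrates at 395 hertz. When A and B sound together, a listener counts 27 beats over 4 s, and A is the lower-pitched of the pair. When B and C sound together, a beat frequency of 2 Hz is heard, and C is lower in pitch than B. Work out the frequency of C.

399.75 Hz

A–B: Beat frequency = 27/4 = 6.75 Hz.
B is above A, so f_B = 395 + 6.75 = 401.75 Hz.
C is below B, so f_C = 401.75 − 2 = 399.75 Hz.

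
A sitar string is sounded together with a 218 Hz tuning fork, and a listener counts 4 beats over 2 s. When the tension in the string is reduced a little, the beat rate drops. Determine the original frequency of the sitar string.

220 Hz

Beat frequency = 4/2 = 2 Hz.
|f − 218| = 2, so the sitar string was at either 216 Hz or 220 Hz.
Lower tension means lower frequency; the adjustment lowers the sitar string's frequency.
The beat rate fell, so the adjustment moved the sitar string toward 218 Hz — it must have started above the reference.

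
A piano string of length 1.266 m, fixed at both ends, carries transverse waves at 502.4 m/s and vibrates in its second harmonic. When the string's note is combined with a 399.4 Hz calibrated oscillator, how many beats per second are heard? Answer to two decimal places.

2.56 Hz

For a string fixed at both ends, f_n = n·v/(2L) = 2·502.4/(2·1.266) = 396.8404 Hz.
f_beat = |396.8404 − 399.4| = 2.56 Hz.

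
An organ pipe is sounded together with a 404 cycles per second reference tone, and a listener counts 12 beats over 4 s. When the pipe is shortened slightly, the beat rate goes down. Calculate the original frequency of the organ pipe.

Beat frequency = 12/4 = 3 Hz.
|f − 404| = 3, so the organ pipe was at either 401 Hz or 407 Hz.
A shorter pipe has a higher fundamental; the adjustment raises the organ pipe's frequency.
The beat rate fell, so the adjustment moved the organ pipe toward 404 Hz — it must have started below the reference.

401 Hz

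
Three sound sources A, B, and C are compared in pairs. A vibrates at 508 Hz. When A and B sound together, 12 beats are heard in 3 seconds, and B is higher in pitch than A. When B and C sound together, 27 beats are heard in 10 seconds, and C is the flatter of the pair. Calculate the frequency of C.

509.3 Hz

A–B: Beat frequency = 12/3 = 4 Hz.
B is above A, so f_B = 508 + 4 = 512 Hz.
B–C: Beat frequency = 27/10 = 2.7 Hz.
C is below B, so f_C = 512 − 2.7 = 509.3 Hz.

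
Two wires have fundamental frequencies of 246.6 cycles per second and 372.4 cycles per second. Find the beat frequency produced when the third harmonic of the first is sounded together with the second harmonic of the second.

Third harmonic of the first: 3·246.6 = 739.8 Hz.
Second harmonic of the second: 2·372.4 = 744.8 Hz.
f_beat = |739.8 − 744.8| = 5.0 Hz.

5.0 Hz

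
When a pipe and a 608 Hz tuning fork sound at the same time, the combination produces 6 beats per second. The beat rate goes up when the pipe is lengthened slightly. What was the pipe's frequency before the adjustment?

602 Hz

|f − 608| = 6, so the pipe was at either 602 Hz or 614 Hz.
A longer pipe has a lower fundamental; the adjustment lowers the pipe's frequency.
The beat rate rose, so the adjustment moved the pipe further from 608 Hz — it was already below the reference.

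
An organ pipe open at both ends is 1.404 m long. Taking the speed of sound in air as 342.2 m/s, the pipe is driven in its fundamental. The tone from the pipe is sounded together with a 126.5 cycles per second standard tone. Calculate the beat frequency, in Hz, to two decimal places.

4.63 Hz

Open pipe: f_n = n·v/(2L) = 1·342.2/(2·1.404) = 121.8661 Hz.
f_beat = |121.8661 − 126.5| = 4.63 Hz.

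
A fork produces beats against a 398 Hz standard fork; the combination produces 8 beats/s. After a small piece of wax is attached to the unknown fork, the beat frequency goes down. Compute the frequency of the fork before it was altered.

|f − 398| = 8, so the fork was at either 390 Hz or 406 Hz.
Loading a fork with wax lowers its frequency; the adjustment lowers the fork's frequency.
The beat rate fell, so the adjustment moved the fork toward 398 Hz — it must have started above the reference.

406 Hz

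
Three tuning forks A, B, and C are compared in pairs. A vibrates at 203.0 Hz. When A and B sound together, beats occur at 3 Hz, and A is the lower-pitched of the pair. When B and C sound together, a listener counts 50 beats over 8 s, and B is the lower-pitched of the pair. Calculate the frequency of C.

B is above A, so f_B = 203.0 + 3 = 206 Hz.
B–C: Beat frequency = 50/8 = 6.25 Hz.
C is above B, so f_C = 206 + 6.25 = 212.25 Hz.

212.25 Hz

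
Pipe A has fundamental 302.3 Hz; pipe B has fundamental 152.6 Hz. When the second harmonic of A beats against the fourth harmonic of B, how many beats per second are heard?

5.8 Hz

Second harmonic of the first: 2·302.3 = 604.6 Hz.
Fourth harmonic of the second: 4·152.6 = 610.4 Hz.
f_beat = |604.6 − 610.4| = 5.8 Hz.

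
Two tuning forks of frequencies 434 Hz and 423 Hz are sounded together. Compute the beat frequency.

f_beat = |f₁ − f₂|.
|434 − 423| = 11 Hz.

11 Hz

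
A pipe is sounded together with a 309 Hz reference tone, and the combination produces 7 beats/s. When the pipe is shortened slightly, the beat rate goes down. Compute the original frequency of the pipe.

|f − 309| = 7, so the pipe was at either 302 Hz or 316 Hz.
A shorter pipe has a higher fundamental; the adjustment raises the pipe's frequency.
The beat rate fell, so the adjustment moved the pipe toward 309 Hz — it must have started below the reference.

302 Hz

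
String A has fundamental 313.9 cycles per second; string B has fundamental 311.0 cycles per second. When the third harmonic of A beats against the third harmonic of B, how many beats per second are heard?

8.7 Hz

Third harmonic of the first: 3·313.9 = 941.7 Hz.
Third harmonic of the second: 3·311.0 = 933.0 Hz.
f_beat = |941.7 − 933.0| = 8.7 Hz.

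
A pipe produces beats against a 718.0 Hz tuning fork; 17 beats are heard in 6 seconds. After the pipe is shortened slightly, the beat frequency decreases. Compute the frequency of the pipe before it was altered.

715.1667 Hz

Beat frequency = 17/6 = 2.8333 Hz.
|f − 718.0| = 2.8333, so the pipe was at either 715.1667 Hz or 720.8333 Hz.
A shorter pipe has a higher fundamental; the adjustment raises the pipe's frequency.
The beat rate fell, so the adjustment moved the pipe toward 718.0 Hz — it must have started below the reference.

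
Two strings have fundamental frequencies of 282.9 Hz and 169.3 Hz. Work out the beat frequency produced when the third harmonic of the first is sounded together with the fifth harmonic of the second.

Third harmonic of the first: 3·282.9 = 848.7 Hz.
Fifth harmonic of the second: 5·169.3 = 846.5 Hz.
f_beat = |848.7 − 846.5| = 2.2 Hz.

2.2 Hz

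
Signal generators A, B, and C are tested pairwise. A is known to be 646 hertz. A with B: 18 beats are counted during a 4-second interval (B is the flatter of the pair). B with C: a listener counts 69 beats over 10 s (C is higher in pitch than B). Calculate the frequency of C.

648.4 Hz

A–B: Beat frequency = 18/4 = 4.5 Hz.
B is below A, so f_B = 646 − 4.5 = 641.5 Hz.
B–C: Beat frequency = 69/10 = 6.9 Hz.
C is above B, so f_C = 641.5 + 6.9 = 648.4 Hz.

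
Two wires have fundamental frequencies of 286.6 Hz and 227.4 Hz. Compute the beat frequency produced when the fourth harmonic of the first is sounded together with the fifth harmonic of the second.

9.4 Hz

Fourth harmonic of the first: 4·286.6 = 1146.4 Hz.
Fifth harmonic of the second: 5·227.4 = 1137.0 Hz.
f_beat = |1146.4 − 1137.0| = 9.4 Hz.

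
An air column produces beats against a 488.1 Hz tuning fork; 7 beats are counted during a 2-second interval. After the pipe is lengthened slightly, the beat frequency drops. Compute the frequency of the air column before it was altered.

491.6 Hz

Beat frequency = 7/2 = 3.5 Hz.
|f − 488.1| = 3.5, so the air column was at either 484.6 Hz or 491.6 Hz.
A longer pipe has a lower fundamental; the adjustment lowers the air column's frequency.
The beat rate fell, so the adjustment moved the air column toward 488.1 Hz — it must have started above the reference.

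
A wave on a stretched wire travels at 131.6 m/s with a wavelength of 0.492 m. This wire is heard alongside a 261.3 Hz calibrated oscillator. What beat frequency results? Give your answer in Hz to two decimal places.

6.18 Hz

Source frequency f = v/λ = 131.6/0.492 = 267.4797 Hz.
f_beat = |267.4797 − 261.3| = 6.18 Hz.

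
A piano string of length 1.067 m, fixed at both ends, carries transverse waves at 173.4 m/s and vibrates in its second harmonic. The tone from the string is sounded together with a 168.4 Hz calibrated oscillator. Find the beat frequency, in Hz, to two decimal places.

5.89 Hz

For a string fixed at both ends, f_n = n·v/(2L) = 2·173.4/(2·1.067) = 162.5117 Hz.
f_beat = |162.5117 − 168.4| = 5.89 Hz.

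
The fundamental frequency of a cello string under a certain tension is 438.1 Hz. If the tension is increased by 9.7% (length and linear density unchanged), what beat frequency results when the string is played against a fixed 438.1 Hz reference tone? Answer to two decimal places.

20.76 Hz

For a string, f ∝ √T, so the new frequency is 438.1·√1.097 = 458.8562 Hz.
f_beat = |458.8562 − 438.1| = 20.76 Hz.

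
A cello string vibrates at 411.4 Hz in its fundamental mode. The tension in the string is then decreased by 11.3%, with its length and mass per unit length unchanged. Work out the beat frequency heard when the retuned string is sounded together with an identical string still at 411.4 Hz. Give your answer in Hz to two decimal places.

23.94 Hz

For a string, f ∝ √T, so the new frequency is 411.4·√0.887 = 387.4593 Hz.
f_beat = |387.4593 − 411.4| = 23.94 Hz.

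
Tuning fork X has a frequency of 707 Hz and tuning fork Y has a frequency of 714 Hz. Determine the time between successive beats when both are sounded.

0.143 s

f_beat = |707 − 714| = 7 Hz.
Beat period T = 1 / f_beat = 1 / 7 s.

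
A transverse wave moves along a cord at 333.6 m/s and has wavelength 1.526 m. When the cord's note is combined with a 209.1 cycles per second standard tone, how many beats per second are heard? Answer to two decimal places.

Source frequency f = v/λ = 333.6/1.526 = 218.6107 Hz.
f_beat = |218.6107 − 209.1| = 9.51 Hz.

9.51 Hz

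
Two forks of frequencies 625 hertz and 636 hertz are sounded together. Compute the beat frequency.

Beats arise from superposition of two nearby frequencies; the beat rate is |f₁ − f₂|.
|625 − 636| = 11 Hz.

11 Hz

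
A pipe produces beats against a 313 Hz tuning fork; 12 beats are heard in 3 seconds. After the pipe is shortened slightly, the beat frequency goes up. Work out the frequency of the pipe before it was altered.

317 Hz

Beat frequency = 12/3 = 4 Hz.
|f − 313| = 4, so the pipe was at either 309 Hz or 317 Hz.
A shorter pipe has a higher fundamental; the adjustment raises the pipe's frequency.
The beat rate rose, so the adjustment moved the pipe further from 313 Hz — it was already above the reference.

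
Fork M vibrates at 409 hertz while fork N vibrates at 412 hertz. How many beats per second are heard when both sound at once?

f_beat = |f₁ − f₂|.
|409 − 412| = 3 Hz.

3 Hz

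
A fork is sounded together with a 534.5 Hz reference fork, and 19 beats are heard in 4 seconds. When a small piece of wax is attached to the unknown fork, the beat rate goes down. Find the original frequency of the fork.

Beat frequency = 19/4 = 4.75 Hz.
|f − 534.5| = 4.75, so the fork was at either 529.75 Hz or 539.25 Hz.
Loading a fork with wax lowers its frequency; the adjustment lowers the fork's frequency.
The beat rate fell, so the adjustment moved the fork toward 534.5 Hz — it must have started above the reference.

539.25 Hz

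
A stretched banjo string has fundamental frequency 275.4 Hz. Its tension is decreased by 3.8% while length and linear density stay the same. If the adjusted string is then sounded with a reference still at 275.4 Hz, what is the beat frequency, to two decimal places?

5.28 Hz

For a string, f ∝ √T, so the new frequency is 275.4·√0.962 = 270.1167 Hz.
f_beat = |270.1167 − 275.4| = 5.28 Hz.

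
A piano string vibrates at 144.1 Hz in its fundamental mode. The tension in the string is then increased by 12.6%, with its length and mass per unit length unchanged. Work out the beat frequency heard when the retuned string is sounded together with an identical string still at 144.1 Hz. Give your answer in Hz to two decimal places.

8.81 Hz

For a string, f ∝ √T, so the new frequency is 144.1·√1.126 = 152.9090 Hz.
f_beat = |152.9090 − 144.1| = 8.81 Hz.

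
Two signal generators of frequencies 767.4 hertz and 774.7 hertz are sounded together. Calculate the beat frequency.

7.3 Hz

Beats arise from superposition of two nearby frequencies; the beat rate is |f₁ − f₂|.
|767.4 − 774.7| = 7.3 Hz.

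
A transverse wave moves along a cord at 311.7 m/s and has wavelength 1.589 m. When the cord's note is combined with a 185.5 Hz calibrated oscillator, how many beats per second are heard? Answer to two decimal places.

10.66 Hz

Source frequency f = v/λ = 311.7/1.589 = 196.1611 Hz.
f_beat = |196.1611 − 185.5| = 10.66 Hz.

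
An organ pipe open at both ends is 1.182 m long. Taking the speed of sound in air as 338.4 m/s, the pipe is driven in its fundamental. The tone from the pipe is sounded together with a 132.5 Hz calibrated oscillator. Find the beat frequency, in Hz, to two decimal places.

Open pipe: f_n = n·v/(2L) = 1·338.4/(2·1.182) = 143.1472 Hz.
f_beat = |143.1472 − 132.5| = 10.65 Hz.

10.65 Hz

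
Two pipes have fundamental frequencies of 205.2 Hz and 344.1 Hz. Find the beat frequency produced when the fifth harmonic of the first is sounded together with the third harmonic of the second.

Fifth harmonic of the first: 5·205.2 = 1026.0 Hz.
Third harmonic of the second: 3·344.1 = 1032.3 Hz.
f_beat = |1026.0 − 1032.3| = 6.3 Hz.

6.3 Hz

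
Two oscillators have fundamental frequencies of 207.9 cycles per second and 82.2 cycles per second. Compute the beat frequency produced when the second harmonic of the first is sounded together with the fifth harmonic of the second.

Second harmonic of the first: 2·207.9 = 415.8 Hz.
Fifth harmonic of the second: 5·82.2 = 411.0 Hz.
f_beat = |415.8 − 411.0| = 4.8 Hz.

4.8 Hz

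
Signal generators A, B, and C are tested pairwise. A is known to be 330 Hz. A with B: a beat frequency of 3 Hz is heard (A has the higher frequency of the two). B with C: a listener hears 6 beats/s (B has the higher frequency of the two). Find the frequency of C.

B is below A, so f_B = 330 − 3 = 327 Hz.
C is below B, so f_C = 327 − 6 = 321 Hz.

321 Hz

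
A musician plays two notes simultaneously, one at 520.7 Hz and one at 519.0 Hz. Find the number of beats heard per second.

1.7 Hz

The beat frequency equals the magnitude of the frequency difference.
|520.7 − 519.0| = 1.7 Hz.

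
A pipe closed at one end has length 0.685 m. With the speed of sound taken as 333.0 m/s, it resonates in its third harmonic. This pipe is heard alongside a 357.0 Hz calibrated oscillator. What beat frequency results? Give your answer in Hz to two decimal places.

7.60 Hz

Closed pipe (odd harmonics): f_n = n·v/(4L) = 3·333.0/(4·0.685) = 364.5985 Hz.
f_beat = |364.5985 − 357.0| = 7.60 Hz.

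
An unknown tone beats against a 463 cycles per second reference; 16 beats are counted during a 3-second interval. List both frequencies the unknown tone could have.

Beat frequency = 16/3 = 5.3333 Hz.
|f − 463| = 5.3333, so f = 463 ± 5.3333.

457.6667 Hz or 468.3333 Hz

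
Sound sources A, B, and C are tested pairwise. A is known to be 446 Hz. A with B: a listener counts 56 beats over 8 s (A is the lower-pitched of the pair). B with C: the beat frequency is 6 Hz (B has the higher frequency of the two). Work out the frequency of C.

447 Hz

A–B: Beat frequency = 56/8 = 7 Hz.
B is above A, so f_B = 446 + 7 = 453 Hz.
C is below B, so f_C = 453 − 6 = 447 Hz.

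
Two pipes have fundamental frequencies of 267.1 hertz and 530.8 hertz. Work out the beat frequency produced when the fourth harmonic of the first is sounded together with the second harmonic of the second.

6.8 Hz

Fourth harmonic of the first: 4·267.1 = 1068.4 Hz.
Second harmonic of the second: 2·530.8 = 1061.6 Hz.
f_beat = |1068.4 − 1061.6| = 6.8 Hz.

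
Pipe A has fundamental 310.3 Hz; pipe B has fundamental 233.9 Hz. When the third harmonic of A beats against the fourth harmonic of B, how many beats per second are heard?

4.7 Hz

Third harmonic of the first: 3·310.3 = 930.9 Hz.
Fourth harmonic of the second: 4·233.9 = 935.6 Hz.
f_beat = |930.9 − 935.6| = 4.7 Hz.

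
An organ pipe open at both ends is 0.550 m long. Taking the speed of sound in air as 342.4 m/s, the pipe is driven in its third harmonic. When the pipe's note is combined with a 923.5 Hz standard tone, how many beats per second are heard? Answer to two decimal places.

Open pipe: f_n = n·v/(2L) = 3·342.4/(2·0.550) = 933.8182 Hz.
f_beat = |933.8182 − 923.5| = 10.32 Hz.

10.32 Hz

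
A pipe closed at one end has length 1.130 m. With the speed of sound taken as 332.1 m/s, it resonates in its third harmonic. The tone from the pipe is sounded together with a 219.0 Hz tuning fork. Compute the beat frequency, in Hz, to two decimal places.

1.42 Hz

Closed pipe (odd harmonics): f_n = n·v/(4L) = 3·332.1/(4·1.130) = 220.4204 Hz.
f_beat = |220.4204 − 219.0| = 1.42 Hz.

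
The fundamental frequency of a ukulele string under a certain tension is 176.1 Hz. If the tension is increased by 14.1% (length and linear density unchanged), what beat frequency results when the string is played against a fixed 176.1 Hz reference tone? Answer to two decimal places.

12.01 Hz

For a string, f ∝ √T, so the new frequency is 176.1·√1.141 = 188.1058 Hz.
f_beat = |188.1058 − 176.1| = 12.01 Hz.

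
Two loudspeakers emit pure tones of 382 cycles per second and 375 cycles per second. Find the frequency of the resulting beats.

The beat frequency equals the magnitude of the frequency difference.
|382 − 375| = 7 Hz.

7 Hz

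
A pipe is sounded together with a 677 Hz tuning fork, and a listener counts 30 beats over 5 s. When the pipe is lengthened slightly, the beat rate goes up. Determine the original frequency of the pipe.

Beat frequency = 30/5 = 6 Hz.
|f − 677| = 6, so the pipe was at either 671 Hz or 683 Hz.
A longer pipe has a lower fundamental; the adjustment lowers the pipe's frequency.
The beat rate rose, so the adjustment moved the pipe further from 677 Hz — it was already below the reference.

671 Hz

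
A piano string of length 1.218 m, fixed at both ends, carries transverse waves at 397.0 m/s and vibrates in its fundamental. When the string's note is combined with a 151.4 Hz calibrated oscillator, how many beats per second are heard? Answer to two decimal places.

For a string fixed at both ends, f_n = n·v/(2L) = 1·397.0/(2·1.218) = 162.9721 Hz.
f_beat = |162.9721 − 151.4| = 11.57 Hz.

11.57 Hz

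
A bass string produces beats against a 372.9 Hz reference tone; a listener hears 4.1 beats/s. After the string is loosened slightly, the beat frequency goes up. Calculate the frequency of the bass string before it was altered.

|f − 372.9| = 4.1, so the bass string was at either 368.8 Hz or 377 Hz.
Reducing tension lowers a string's frequency; the adjustment lowers the bass string's frequency.
The beat rate rose, so the adjustment moved the bass string further from 372.9 Hz — it was already below the reference.

368.8 Hz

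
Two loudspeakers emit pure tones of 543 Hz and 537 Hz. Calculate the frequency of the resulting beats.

f_beat = |f₁ − f₂|.
|543 − 537| = 6 Hz.

6 Hz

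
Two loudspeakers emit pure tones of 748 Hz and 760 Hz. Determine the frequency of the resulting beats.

12 Hz

The beat frequency equals the magnitude of the frequency difference.
|748 − 760| = 12 Hz.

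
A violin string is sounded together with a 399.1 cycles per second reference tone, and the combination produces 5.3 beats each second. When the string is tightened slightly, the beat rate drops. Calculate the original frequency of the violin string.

|f − 399.1| = 5.3, so the violin string was at either 393.8 Hz or 404.4 Hz.
Increasing tension raises a string's frequency; the adjustment raises the violin string's frequency.
The beat rate fell, so the adjustment moved the violin string toward 399.1 Hz — it must have started below the reference.

393.8 Hz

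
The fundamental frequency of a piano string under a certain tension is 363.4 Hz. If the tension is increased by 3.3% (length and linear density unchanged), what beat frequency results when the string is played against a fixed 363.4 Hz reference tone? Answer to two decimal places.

5.95 Hz

For a string, f ∝ √T, so the new frequency is 363.4·√1.033 = 369.3474 Hz.
f_beat = |369.3474 − 363.4| = 5.95 Hz.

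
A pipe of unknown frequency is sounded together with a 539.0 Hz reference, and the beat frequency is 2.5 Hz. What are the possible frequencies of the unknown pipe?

536.5 Hz or 541.5 Hz

|f − 539.0| = 2.5, so f = 539.0 ± 2.5.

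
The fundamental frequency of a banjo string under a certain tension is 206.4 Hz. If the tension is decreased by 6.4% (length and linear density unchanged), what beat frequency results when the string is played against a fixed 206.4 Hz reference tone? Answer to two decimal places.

6.71 Hz

For a string, f ∝ √T, so the new frequency is 206.4·√0.936 = 199.6860 Hz.
f_beat = |199.6860 − 206.4| = 6.71 Hz.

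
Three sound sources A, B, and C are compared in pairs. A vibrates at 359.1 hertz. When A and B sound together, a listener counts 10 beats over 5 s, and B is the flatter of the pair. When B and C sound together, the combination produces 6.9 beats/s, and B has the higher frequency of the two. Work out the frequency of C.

A–B: Beat frequency = 10/5 = 2 Hz.
B is below A, so f_B = 359.1 − 2 = 357.1 Hz.
C is below B, so f_C = 357.1 − 6.9 = 350.2 Hz.

350.2 Hz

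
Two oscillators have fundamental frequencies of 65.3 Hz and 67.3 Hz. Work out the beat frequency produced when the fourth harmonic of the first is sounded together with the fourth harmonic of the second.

8.0 Hz

Fourth harmonic of the first: 4·65.3 = 261.2 Hz.
Fourth harmonic of the second: 4·67.3 = 269.2 Hz.
f_beat = |261.2 − 269.2| = 8.0 Hz.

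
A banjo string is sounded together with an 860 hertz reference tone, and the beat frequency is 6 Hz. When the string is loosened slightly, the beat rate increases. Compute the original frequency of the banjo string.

854 Hz

|f − 860| = 6, so the banjo string was at either 854 Hz or 866 Hz.
Reducing tension lowers a string's frequency; the adjustment lowers the banjo string's frequency.
The beat rate rose, so the adjustment moved the banjo string further from 860 Hz — it was already below the reference.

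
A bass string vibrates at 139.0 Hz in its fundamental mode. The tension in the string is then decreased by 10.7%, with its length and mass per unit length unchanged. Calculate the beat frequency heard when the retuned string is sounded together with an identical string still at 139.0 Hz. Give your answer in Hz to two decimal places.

For a string, f ∝ √T, so the new frequency is 139.0·√0.893 = 131.3532 Hz.
f_beat = |131.3532 − 139.0| = 7.65 Hz.

7.65 Hz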